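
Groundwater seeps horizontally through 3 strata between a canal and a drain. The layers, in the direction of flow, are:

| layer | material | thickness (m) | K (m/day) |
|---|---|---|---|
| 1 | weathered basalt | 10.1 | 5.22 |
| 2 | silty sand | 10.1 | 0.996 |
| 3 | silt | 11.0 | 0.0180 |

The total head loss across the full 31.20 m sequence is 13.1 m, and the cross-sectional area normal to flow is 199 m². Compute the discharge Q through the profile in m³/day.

4.18

Flow is perpendicular to layering, so the layers act in series and the equivalent K is the thickness-weighted harmonic mean.
Total thickness L = 10.1 + 10.1 + 11.0 = 31.20 m.
Σ(b_i/K_i) = 10.1/5.22 + 10.1/0.996 + 11.0/0.0180 = 623.2 d.
K_eq = L / Σ(b_i/K_i) = 31.20 / 623.2 = 0.05007 m/day.
Q = K_eq · A · (Δh/L) = 0.05007 × 199 × (13.1/31.20) = 4.183 m³/day.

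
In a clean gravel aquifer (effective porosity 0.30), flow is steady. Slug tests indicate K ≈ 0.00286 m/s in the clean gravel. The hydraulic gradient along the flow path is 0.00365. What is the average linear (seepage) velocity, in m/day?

3.01

Convert K: 0.00286 m/s × 86400 = 247.1 m/day.
Hydraulic gradient i = 0.00365.
Darcy flux q = K · i = 247.1 × 0.003650 = 0.9019 m/day.
Seepage velocity v = q / n_e = 0.9019 / 0.30 = 3.006 m/day.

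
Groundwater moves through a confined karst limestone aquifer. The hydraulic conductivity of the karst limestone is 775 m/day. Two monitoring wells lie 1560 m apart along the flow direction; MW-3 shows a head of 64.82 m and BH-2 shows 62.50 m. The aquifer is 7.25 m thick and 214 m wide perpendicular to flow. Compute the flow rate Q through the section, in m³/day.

Cross-sectional area A = 214 × 7.25 = 1552 m².
Hydraulic gradient i = (64.82 − 62.50) / 1560 = 2.32 / 1560 = 0.001487.
Darcy's law: Q = K · A · i = 775.0 × 1552 × 0.001487 = 1788 m³/day.

1790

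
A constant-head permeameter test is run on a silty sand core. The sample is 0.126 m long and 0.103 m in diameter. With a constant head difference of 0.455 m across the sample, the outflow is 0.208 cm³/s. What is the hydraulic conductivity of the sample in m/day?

Cross-sectional area A = π·(d/2)² = π × (0.103/2)² = 0.008332 m².
Convert discharge: 0.208 cm³/s = 2.080e-07 m³/s.
Darcy's law rearranged: K = Q·L / (A·Δh) = 2.080e-07 × 0.126 / (0.008332 × 0.455) = 6.913e-06 m/s = 0.5973 m/day.

0.597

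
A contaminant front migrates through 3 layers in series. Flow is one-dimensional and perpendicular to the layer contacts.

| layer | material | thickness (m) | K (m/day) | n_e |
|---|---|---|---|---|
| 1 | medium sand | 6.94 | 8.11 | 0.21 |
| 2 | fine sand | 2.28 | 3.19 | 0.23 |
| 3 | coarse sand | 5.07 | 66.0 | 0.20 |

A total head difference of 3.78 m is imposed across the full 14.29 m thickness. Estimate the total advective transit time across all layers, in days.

1.31

With flow normal to the layers, continuity requires the same specific discharge q through every layer.
Σ(b_i/K_i) = 6.94/8.11 + 2.28/3.19 + 5.07/66.0 = 1.647 d.
q = Δh / Σ(b_i/K_i) = 3.78 / 1.647 = 2.295 m/day.
In each layer the seepage velocity is v_i = q/n_i, so the layer transit time is t_i = b_i·n_i / q:
  layer 1 (medium sand): t_1 = 6.94 × 0.21 / 2.295 = 0.6351 d
  layer 2 (fine sand): t_2 = 2.28 × 0.23 / 2.295 = 0.2285 d
  layer 3 (coarse sand): t_3 = 5.07 × 0.20 / 2.295 = 0.4419 d
Total t = Σ t_i = 1.306 days.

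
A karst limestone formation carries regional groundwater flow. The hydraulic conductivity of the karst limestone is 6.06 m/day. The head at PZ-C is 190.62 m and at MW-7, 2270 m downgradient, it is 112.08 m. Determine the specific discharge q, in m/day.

0.210

Hydraulic gradient i = (190.62 − 112.08) / 2270 = 78.54 / 2270 = 0.03460.
Specific discharge q = K · i = 6.060 × 0.03460 = 0.2097 m/day.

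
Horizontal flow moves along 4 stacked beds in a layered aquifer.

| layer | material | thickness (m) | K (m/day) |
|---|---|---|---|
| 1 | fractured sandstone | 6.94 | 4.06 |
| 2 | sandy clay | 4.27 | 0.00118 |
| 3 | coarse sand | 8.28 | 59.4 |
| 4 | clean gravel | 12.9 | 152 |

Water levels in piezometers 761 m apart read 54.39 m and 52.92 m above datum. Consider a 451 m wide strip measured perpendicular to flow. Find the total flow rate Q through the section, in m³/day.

2160

Flow is parallel to layering, so each bed carries its own Darcy discharge and the transmissivities add.
Σ(K_i·b_i) = 4.06×6.94 + 0.00118×4.27 + 59.4×8.28 + 152×12.9 = 2481 m²/day.
Hydraulic gradient i = (54.39 − 52.92) / 761 = 1.47 / 761 = 0.001932.
Q = Σ(K_i·b_i) · W · i = 2481 × 451 × 0.001932 = 2161 m³/day.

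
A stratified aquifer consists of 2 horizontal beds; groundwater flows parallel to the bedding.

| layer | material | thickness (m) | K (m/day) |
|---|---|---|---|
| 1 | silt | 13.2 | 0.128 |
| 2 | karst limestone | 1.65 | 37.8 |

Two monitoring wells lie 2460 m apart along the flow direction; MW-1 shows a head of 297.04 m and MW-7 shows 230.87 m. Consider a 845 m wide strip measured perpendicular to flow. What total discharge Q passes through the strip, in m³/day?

1460

Flow is parallel to layering, so each bed carries its own Darcy discharge and the transmissivities add.
Σ(K_i·b_i) = 0.128×13.2 + 37.8×1.65 = 64.06 m²/day.
Hydraulic gradient i = (297.04 − 230.87) / 2460 = 66.17 / 2460 = 0.02690.
Q = Σ(K_i·b_i) · W · i = 64.06 × 845 × 0.02690 = 1456 m³/day.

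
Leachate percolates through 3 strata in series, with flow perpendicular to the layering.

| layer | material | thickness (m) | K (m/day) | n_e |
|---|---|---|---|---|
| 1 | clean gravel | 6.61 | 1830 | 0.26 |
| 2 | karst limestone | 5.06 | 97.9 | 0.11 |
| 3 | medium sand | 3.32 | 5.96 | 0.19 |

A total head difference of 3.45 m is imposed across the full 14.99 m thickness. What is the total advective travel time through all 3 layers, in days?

0.516

With flow normal to the layers, continuity requires the same specific discharge q through every layer.
Σ(b_i/K_i) = 6.61/1830 + 5.06/97.9 + 3.32/5.96 = 0.6123 d.
q = Δh / Σ(b_i/K_i) = 3.45 / 0.6123 = 5.634 m/day.
In each layer the seepage velocity is v_i = q/n_i, so the layer transit time is t_i = b_i·n_i / q:
  layer 1 (clean gravel): t_1 = 6.61 × 0.26 / 5.634 = 0.3050 d
  layer 2 (karst limestone): t_2 = 5.06 × 0.11 / 5.634 = 0.09879 d
  layer 3 (medium sand): t_3 = 3.32 × 0.19 / 5.634 = 0.1120 d
Total t = Σ t_i = 0.5158 days.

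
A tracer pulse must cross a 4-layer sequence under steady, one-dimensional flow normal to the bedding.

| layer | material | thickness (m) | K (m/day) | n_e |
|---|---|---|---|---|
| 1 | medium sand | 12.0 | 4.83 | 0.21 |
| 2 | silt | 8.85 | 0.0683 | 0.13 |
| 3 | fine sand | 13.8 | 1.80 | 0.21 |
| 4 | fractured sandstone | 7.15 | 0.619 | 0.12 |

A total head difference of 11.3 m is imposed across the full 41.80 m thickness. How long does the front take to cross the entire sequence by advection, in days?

99.4

With flow normal to the layers, continuity requires the same specific discharge q through every layer.
Σ(b_i/K_i) = 12.0/4.83 + 8.85/0.0683 + 13.8/1.80 + 7.15/0.619 = 151.3 d.
q = Δh / Σ(b_i/K_i) = 11.3 / 151.3 = 0.07470 m/day.
In each layer the seepage velocity is v_i = q/n_i, so the layer transit time is t_i = b_i·n_i / q:
  layer 1 (medium sand): t_1 = 12.0 × 0.21 / 0.07470 = 33.74 d
  layer 2 (silt): t_2 = 8.85 × 0.13 / 0.07470 = 15.40 d
  layer 3 (fine sand): t_3 = 13.8 × 0.21 / 0.07470 = 38.80 d
  layer 4 (fractured sandstone): t_4 = 7.15 × 0.12 / 0.07470 = 11.49 d
Total t = Σ t_i = 99.42 days.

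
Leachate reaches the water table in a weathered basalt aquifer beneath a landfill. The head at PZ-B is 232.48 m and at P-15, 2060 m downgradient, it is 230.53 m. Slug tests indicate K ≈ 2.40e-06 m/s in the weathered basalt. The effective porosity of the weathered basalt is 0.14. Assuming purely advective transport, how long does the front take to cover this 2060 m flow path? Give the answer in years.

4020

Convert K: 2.40e-06 m/s × 86400 = 0.2074 m/day.
Hydraulic gradient i = (232.48 − 230.53) / 2060 = 1.95 / 2060 = 0.0009466.
Darcy flux q = K · i = 0.2074 × 0.0009466 = 0.0001963 m/day.
Seepage velocity v = q / n_e = 0.0001963 / 0.14 = 0.001402 m/day.
Travel time t = L / v = 2060 / 0.001402 = 1.469e+06 days = 4023 years.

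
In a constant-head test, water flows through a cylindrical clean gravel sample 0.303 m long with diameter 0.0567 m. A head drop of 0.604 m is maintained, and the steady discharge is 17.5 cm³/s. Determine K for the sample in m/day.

300

Cross-sectional area A = π·(d/2)² = π × (0.0567/2)² = 0.002525 m².
Convert discharge: 17.5 cm³/s = 1.750e-05 m³/s.
Darcy's law rearranged: K = Q·L / (A·Δh) = 1.750e-05 × 0.303 / (0.002525 × 0.604) = 0.003477 m/s = 300.4 m/day.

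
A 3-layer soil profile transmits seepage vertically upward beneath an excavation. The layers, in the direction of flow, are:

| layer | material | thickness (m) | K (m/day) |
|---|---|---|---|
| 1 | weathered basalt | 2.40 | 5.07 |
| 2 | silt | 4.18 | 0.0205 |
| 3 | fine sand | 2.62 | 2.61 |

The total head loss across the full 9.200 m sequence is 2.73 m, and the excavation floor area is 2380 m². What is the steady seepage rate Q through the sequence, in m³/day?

Flow is perpendicular to layering, so the layers act in series and the equivalent K is the thickness-weighted harmonic mean.
Total thickness L = 2.40 + 4.18 + 2.62 = 9.200 m.
Σ(b_i/K_i) = 2.40/5.07 + 4.18/0.0205 + 2.62/2.61 = 205.4 d.
K_eq = L / Σ(b_i/K_i) = 9.200 / 205.4 = 0.04480 m/day.
Q = K_eq · A · (Δh/L) = 0.04480 × 2380 × (2.73/9.200) = 31.64 m³/day.

31.6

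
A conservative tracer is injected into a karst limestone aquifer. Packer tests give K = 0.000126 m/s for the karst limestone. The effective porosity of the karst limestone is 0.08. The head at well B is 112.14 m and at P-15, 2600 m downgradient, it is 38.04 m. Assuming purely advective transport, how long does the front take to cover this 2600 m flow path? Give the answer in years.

1.84

Convert K: 0.000126 m/s × 86400 = 10.89 m/day.
Hydraulic gradient i = (112.14 − 38.04) / 2600 = 74.1 / 2600 = 0.02850.
Darcy flux q = K · i = 10.89 × 0.02850 = 0.3103 m/day.
Seepage velocity v = q / n_e = 0.3103 / 0.08 = 3.878 m/day.
Travel time t = L / v = 2600 / 3.878 = 670.4 days = 1.835 years.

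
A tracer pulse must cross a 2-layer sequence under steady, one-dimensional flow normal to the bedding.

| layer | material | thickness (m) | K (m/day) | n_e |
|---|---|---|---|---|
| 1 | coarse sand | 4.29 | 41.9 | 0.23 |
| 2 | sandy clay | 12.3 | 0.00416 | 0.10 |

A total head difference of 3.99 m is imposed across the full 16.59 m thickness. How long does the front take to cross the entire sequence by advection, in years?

With flow normal to the layers, continuity requires the same specific discharge q through every layer.
Σ(b_i/K_i) = 4.29/41.9 + 12.3/0.00416 = 2957 d.
q = Δh / Σ(b_i/K_i) = 3.99 / 2957 = 0.001349 m/day.
In each layer the seepage velocity is v_i = q/n_i, so the layer transit time is t_i = b_i·n_i / q:
  layer 1 (coarse sand): t_1 = 4.29 × 0.23 / 0.001349 = 731.2 d
  layer 2 (sandy clay): t_2 = 12.3 × 0.10 / 0.001349 = 911.5 d
Total t = Σ t_i = 1643 days = 4.497 years.

4.50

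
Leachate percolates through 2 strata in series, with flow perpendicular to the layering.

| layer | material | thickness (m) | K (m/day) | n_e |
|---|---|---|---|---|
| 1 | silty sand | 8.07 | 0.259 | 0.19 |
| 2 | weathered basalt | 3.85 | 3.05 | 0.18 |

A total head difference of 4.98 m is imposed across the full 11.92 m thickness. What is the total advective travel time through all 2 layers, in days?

14.5

With flow normal to the layers, continuity requires the same specific discharge q through every layer.
Σ(b_i/K_i) = 8.07/0.259 + 3.85/3.05 = 32.42 d.
q = Δh / Σ(b_i/K_i) = 4.98 / 32.42 = 0.1536 m/day.
In each layer the seepage velocity is v_i = q/n_i, so the layer transit time is t_i = b_i·n_i / q:
  layer 1 (silty sand): t_1 = 8.07 × 0.19 / 0.1536 = 9.982 d
  layer 2 (weathered basalt): t_2 = 3.85 × 0.18 / 0.1536 = 4.512 d
Total t = Σ t_i = 14.49 days.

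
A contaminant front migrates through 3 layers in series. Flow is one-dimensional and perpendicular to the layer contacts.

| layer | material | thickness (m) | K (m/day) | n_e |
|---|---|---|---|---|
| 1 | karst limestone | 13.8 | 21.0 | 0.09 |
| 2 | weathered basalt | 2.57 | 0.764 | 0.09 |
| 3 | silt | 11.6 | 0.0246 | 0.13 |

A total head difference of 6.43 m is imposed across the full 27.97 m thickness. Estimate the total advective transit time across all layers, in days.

220

With flow normal to the layers, continuity requires the same specific discharge q through every layer.
Σ(b_i/K_i) = 13.8/21.0 + 2.57/0.764 + 11.6/0.0246 = 475.6 d.
q = Δh / Σ(b_i/K_i) = 6.43 / 475.6 = 0.01352 m/day.
In each layer the seepage velocity is v_i = q/n_i, so the layer transit time is t_i = b_i·n_i / q:
  layer 1 (karst limestone): t_1 = 13.8 × 0.09 / 0.01352 = 91.86 d
  layer 2 (weathered basalt): t_2 = 2.57 × 0.09 / 0.01352 = 17.11 d
  layer 3 (silt): t_3 = 11.6 × 0.13 / 0.01352 = 111.5 d
Total t = Σ t_i = 220.5 days.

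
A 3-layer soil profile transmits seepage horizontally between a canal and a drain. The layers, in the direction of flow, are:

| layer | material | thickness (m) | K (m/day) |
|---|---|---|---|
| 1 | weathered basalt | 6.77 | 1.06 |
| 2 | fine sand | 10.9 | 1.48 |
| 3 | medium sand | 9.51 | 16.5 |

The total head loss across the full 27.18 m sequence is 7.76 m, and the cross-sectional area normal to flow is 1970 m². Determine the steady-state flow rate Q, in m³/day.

1070

Flow is perpendicular to layering, so the layers act in series and the equivalent K is the thickness-weighted harmonic mean.
Total thickness L = 6.77 + 10.9 + 9.51 = 27.18 m.
Σ(b_i/K_i) = 6.77/1.06 + 10.9/1.48 + 9.51/16.5 = 14.33 d.
K_eq = L / Σ(b_i/K_i) = 27.18 / 14.33 = 1.897 m/day.
Q = K_eq · A · (Δh/L) = 1.897 × 1970 × (7.76/27.18) = 1067 m³/day.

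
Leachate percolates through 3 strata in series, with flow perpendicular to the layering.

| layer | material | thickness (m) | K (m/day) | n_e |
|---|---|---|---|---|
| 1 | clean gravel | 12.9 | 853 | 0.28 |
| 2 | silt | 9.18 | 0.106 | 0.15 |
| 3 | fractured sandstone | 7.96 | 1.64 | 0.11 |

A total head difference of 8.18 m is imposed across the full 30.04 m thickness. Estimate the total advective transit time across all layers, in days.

With flow normal to the layers, continuity requires the same specific discharge q through every layer.
Σ(b_i/K_i) = 12.9/853 + 9.18/0.106 + 7.96/1.64 = 91.47 d.
q = Δh / Σ(b_i/K_i) = 8.18 / 91.47 = 0.08943 m/day.
In each layer the seepage velocity is v_i = q/n_i, so the layer transit time is t_i = b_i·n_i / q:
  layer 1 (clean gravel): t_1 = 12.9 × 0.28 / 0.08943 = 40.39 d
  layer 2 (silt): t_2 = 9.18 × 0.15 / 0.08943 = 15.40 d
  layer 3 (fractured sandstone): t_3 = 7.96 × 0.11 / 0.08943 = 9.791 d
Total t = Σ t_i = 65.58 days.

65.6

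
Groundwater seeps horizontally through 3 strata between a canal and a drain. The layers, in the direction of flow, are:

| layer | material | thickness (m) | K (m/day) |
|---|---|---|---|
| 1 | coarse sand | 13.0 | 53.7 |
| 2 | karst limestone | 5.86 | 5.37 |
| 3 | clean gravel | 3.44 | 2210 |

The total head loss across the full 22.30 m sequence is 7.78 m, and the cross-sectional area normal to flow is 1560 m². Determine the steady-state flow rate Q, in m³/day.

9090

Flow is perpendicular to layering, so the layers act in series and the equivalent K is the thickness-weighted harmonic mean.
Total thickness L = 13.0 + 5.86 + 3.44 = 22.30 m.
Σ(b_i/K_i) = 13.0/53.7 + 5.86/5.37 + 3.44/2210 = 1.335 d.
K_eq = L / Σ(b_i/K_i) = 22.30 / 1.335 = 16.71 m/day.
Q = K_eq · A · (Δh/L) = 16.71 × 1560 × (7.78/22.30) = 9092 m³/day.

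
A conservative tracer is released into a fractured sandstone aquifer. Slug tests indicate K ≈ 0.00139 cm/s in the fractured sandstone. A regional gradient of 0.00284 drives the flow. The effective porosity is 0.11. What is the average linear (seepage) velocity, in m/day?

Convert K: 0.00139 cm/s × 864 = 1.201 m/day.
Hydraulic gradient i = 0.00284.
Darcy flux q = K · i = 1.201 × 0.002840 = 0.003411 m/day.
Seepage velocity v = q / n_e = 0.003411 / 0.11 = 0.03101 m/day.

0.0310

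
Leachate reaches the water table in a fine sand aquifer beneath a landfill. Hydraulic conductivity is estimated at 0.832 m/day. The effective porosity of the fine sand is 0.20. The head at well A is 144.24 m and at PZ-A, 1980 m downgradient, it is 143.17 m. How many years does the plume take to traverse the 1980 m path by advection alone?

2410

Hydraulic gradient i = (144.24 − 143.17) / 1980 = 1.07 / 1980 = 0.0005404.
Darcy flux q = K · i = 0.8320 × 0.0005404 = 0.0004496 m/day.
Seepage velocity v = q / n_e = 0.0004496 / 0.20 = 0.002248 m/day.
Travel time t = L / v = 1980 / 0.002248 = 8.808e+05 days = 2411 years.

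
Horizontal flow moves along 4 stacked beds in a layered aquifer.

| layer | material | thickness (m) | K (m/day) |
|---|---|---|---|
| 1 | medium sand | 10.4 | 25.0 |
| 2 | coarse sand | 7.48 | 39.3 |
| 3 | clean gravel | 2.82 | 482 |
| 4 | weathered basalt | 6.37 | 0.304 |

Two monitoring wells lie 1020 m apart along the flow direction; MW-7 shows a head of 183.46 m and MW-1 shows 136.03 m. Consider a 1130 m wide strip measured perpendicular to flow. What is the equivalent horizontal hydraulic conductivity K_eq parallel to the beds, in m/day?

Flow is parallel to layering, so each bed carries its own Darcy discharge and the transmissivities add.
Σ(K_i·b_i) = 25.0×10.4 + 39.3×7.48 + 482×2.82 + 0.304×6.37 = 1915 m²/day.
Total thickness b = 27.07 m, so K_eq = Σ(K_i·b_i)/b = 70.75 m/day.

70.7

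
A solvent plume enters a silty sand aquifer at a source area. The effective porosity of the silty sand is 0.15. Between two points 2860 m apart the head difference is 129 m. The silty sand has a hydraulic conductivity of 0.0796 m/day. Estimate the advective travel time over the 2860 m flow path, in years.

Hydraulic gradient i = Δh / L = 129 / 2860 = 0.04510.
Darcy flux q = K · i = 0.07960 × 0.04510 = 0.003590 m/day.
Seepage velocity v = q / n_e = 0.003590 / 0.15 = 0.02394 m/day.
Travel time t = L / v = 2860 / 0.02394 = 1.195e+05 days = 327.1 years.

327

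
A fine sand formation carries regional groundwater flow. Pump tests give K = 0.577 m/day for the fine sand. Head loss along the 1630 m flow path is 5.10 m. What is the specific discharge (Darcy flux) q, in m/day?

0.00181

Hydraulic gradient i = Δh / L = 5.10 / 1630 = 0.003129.
Specific discharge q = K · i = 0.5770 × 0.003129 = 0.001805 m/day.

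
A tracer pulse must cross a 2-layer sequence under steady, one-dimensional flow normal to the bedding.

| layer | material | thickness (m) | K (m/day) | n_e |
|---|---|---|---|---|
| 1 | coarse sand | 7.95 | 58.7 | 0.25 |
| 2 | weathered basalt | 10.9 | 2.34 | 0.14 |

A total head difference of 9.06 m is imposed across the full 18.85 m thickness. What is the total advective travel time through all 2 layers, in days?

1.86

With flow normal to the layers, continuity requires the same specific discharge q through every layer.
Σ(b_i/K_i) = 7.95/58.7 + 10.9/2.34 = 4.794 d.
q = Δh / Σ(b_i/K_i) = 9.06 / 4.794 = 1.890 m/day.
In each layer the seepage velocity is v_i = q/n_i, so the layer transit time is t_i = b_i·n_i / q:
  layer 1 (coarse sand): t_1 = 7.95 × 0.25 / 1.890 = 1.052 d
  layer 2 (weathered basalt): t_2 = 10.9 × 0.14 / 1.890 = 0.8074 d
Total t = Σ t_i = 1.859 days.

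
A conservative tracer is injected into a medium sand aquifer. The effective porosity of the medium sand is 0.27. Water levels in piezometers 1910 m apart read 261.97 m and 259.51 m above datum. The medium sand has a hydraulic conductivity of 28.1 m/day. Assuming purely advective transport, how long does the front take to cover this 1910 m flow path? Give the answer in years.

39.0

Hydraulic gradient i = (261.97 − 259.51) / 1910 = 2.46 / 1910 = 0.001288.
Darcy flux q = K · i = 28.10 × 0.001288 = 0.03619 m/day.
Seepage velocity v = q / n_e = 0.03619 / 0.27 = 0.1340 m/day.
Travel time t = L / v = 1910 / 0.1340 = 14249 days = 39.01 years.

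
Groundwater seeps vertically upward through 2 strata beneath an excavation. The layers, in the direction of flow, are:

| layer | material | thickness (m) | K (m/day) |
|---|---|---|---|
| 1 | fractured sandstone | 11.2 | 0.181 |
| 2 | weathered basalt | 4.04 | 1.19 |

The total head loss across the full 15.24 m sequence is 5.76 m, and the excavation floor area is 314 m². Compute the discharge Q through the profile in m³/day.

27.7

Flow is perpendicular to layering, so the layers act in series and the equivalent K is the thickness-weighted harmonic mean.
Total thickness L = 11.2 + 4.04 = 15.24 m.
Σ(b_i/K_i) = 11.2/0.181 + 4.04/1.19 = 65.27 d.
K_eq = L / Σ(b_i/K_i) = 15.24 / 65.27 = 0.2335 m/day.
Q = K_eq · A · (Δh/L) = 0.2335 × 314 × (5.76/15.24) = 27.71 m³/day.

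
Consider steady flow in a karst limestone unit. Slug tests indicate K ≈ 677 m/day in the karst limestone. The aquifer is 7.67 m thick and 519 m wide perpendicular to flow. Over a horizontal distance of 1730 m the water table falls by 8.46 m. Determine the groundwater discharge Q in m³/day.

13200

Cross-sectional area A = 519 × 7.67 = 3981 m².
Hydraulic gradient i = Δh / L = 8.46 / 1730 = 0.004890.
Darcy's law: Q = K · A · i = 677.0 × 3981 × 0.004890 = 13179 m³/day.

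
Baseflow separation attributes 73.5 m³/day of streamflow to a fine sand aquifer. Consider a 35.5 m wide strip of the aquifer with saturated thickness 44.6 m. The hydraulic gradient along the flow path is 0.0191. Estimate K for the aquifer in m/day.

Cross-sectional area A = 35.5 × 44.6 = 1583 m².
Hydraulic gradient i = 0.0191.
From Q = K·A·i, K = Q / (A·i) = 73.5 / (1583 × 0.01910) = 2.430 m/day.

2.43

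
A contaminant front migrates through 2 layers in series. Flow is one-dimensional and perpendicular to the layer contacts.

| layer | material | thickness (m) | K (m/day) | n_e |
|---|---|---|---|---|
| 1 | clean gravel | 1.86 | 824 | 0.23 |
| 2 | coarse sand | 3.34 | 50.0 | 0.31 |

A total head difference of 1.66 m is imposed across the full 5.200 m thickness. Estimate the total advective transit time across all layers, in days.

0.0609

With flow normal to the layers, continuity requires the same specific discharge q through every layer.
Σ(b_i/K_i) = 1.86/824 + 3.34/50.0 = 0.06906 d.
q = Δh / Σ(b_i/K_i) = 1.66 / 0.06906 = 24.04 m/day.
In each layer the seepage velocity is v_i = q/n_i, so the layer transit time is t_i = b_i·n_i / q:
  layer 1 (clean gravel): t_1 = 1.86 × 0.23 / 24.04 = 0.01780 d
  layer 2 (coarse sand): t_2 = 3.34 × 0.31 / 24.04 = 0.04307 d
Total t = Σ t_i = 0.06087 days.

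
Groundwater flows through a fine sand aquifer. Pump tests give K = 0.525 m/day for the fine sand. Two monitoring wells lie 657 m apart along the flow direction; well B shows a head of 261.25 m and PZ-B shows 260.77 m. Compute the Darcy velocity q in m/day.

0.000384

Hydraulic gradient i = (261.25 − 260.77) / 657 = 0.48 / 657 = 0.0007306.
Specific discharge q = K · i = 0.5250 × 0.0007306 = 0.0003836 m/day.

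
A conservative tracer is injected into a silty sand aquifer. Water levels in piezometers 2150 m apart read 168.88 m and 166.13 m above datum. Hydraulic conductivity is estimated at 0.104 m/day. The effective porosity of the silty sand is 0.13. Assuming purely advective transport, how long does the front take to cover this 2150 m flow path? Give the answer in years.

Hydraulic gradient i = (168.88 − 166.13) / 2150 = 2.75 / 2150 = 0.001279.
Darcy flux q = K · i = 0.1040 × 0.001279 = 0.0001330 m/day.
Seepage velocity v = q / n_e = 0.0001330 / 0.13 = 0.001023 m/day.
Travel time t = L / v = 2150 / 0.001023 = 2.101e+06 days = 5753 years.

5750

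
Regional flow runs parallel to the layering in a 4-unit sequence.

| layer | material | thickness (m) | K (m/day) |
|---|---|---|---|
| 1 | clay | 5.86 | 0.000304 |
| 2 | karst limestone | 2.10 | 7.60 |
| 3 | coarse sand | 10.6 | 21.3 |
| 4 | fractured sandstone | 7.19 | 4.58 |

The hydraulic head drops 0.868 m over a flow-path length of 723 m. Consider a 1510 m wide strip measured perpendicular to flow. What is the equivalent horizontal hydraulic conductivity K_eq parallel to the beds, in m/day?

Flow is parallel to layering, so each bed carries its own Darcy discharge and the transmissivities add.
Σ(K_i·b_i) = 0.000304×5.86 + 7.60×2.10 + 21.3×10.6 + 4.58×7.19 = 274.7 m²/day.
Total thickness b = 25.75 m, so K_eq = Σ(K_i·b_i)/b = 10.67 m/day.

10.7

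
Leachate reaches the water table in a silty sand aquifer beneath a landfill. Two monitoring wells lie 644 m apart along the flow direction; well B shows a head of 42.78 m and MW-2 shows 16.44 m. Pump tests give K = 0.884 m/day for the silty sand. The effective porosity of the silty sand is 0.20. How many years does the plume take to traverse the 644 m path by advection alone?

9.75

Hydraulic gradient i = (42.78 − 16.44) / 644 = 26.34 / 644 = 0.04090.
Darcy flux q = K · i = 0.8840 × 0.04090 = 0.03616 m/day.
Seepage velocity v = q / n_e = 0.03616 / 0.20 = 0.1808 m/day.
Travel time t = L / v = 644 / 0.1808 = 3562 days = 9.753 years.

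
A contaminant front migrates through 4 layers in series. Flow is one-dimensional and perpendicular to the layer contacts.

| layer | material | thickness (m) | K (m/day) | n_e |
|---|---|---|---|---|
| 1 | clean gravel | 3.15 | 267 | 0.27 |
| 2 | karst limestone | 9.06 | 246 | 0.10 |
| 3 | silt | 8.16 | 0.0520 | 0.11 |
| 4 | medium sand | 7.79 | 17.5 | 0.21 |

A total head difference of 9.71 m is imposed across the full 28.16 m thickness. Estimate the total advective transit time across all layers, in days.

69.5

With flow normal to the layers, continuity requires the same specific discharge q through every layer.
Σ(b_i/K_i) = 3.15/267 + 9.06/246 + 8.16/0.0520 + 7.79/17.5 = 157.4 d.
q = Δh / Σ(b_i/K_i) = 9.71 / 157.4 = 0.06168 m/day.
In each layer the seepage velocity is v_i = q/n_i, so the layer transit time is t_i = b_i·n_i / q:
  layer 1 (clean gravel): t_1 = 3.15 × 0.27 / 0.06168 = 13.79 d
  layer 2 (karst limestone): t_2 = 9.06 × 0.10 / 0.06168 = 14.69 d
  layer 3 (silt): t_3 = 8.16 × 0.11 / 0.06168 = 14.55 d
  layer 4 (medium sand): t_4 = 7.79 × 0.21 / 0.06168 = 26.52 d
Total t = Σ t_i = 69.55 days.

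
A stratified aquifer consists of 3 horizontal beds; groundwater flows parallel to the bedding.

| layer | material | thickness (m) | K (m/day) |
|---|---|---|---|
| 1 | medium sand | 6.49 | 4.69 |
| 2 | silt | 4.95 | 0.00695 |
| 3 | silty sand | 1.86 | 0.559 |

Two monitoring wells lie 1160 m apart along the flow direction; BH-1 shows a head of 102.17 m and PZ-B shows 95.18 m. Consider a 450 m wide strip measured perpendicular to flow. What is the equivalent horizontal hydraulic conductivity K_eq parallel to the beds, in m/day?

Flow is parallel to layering, so each bed carries its own Darcy discharge and the transmissivities add.
Σ(K_i·b_i) = 4.69×6.49 + 0.00695×4.95 + 0.559×1.86 = 31.51 m²/day.
Total thickness b = 13.30 m, so K_eq = Σ(K_i·b_i)/b = 2.369 m/day.

2.37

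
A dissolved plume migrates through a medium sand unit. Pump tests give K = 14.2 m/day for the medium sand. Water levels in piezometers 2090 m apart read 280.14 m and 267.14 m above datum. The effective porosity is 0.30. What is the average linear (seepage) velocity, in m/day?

Hydraulic gradient i = (280.14 − 267.14) / 2090 = 13 / 2090 = 0.006220.
Darcy flux q = K · i = 14.20 × 0.006220 = 0.08833 m/day.
Seepage velocity v = q / n_e = 0.08833 / 0.30 = 0.2944 m/day.

0.294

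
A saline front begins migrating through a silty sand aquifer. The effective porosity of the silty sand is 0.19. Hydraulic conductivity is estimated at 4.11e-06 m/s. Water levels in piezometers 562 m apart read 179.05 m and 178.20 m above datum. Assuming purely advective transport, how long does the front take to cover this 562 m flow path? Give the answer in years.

544

Convert K: 4.11e-06 m/s × 86400 = 0.3551 m/day.
Hydraulic gradient i = (179.05 − 178.20) / 562 = 0.85 / 562 = 0.001512.
Darcy flux q = K · i = 0.3551 × 0.001512 = 0.0005371 m/day.
Seepage velocity v = q / n_e = 0.0005371 / 0.19 = 0.002827 m/day.
Travel time t = L / v = 562 / 0.002827 = 1.988e+05 days = 544.3 years.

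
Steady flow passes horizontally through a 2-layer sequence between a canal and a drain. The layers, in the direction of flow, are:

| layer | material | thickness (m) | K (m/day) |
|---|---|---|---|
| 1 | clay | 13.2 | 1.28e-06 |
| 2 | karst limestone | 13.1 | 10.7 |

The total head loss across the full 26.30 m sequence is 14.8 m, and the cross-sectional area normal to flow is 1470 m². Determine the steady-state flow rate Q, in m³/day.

0.00211

Flow is perpendicular to layering, so the layers act in series and the equivalent K is the thickness-weighted harmonic mean.
Total thickness L = 13.2 + 13.1 = 26.30 m.
Σ(b_i/K_i) = 13.2/1.28e-06 + 13.1/10.7 = 1.031e+07 d.
K_eq = L / Σ(b_i/K_i) = 26.30 / 1.031e+07 = 2.550e-06 m/day.
Q = K_eq · A · (Δh/L) = 2.550e-06 × 1470 × (14.8/26.30) = 0.002110 m³/day.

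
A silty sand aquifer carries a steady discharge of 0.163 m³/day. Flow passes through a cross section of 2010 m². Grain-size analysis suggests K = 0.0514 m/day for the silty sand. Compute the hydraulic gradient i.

0.00158

From Q = K·A·i, i = Q / (K·A) = 0.163 / (0.05140 × 2010) = 0.001578.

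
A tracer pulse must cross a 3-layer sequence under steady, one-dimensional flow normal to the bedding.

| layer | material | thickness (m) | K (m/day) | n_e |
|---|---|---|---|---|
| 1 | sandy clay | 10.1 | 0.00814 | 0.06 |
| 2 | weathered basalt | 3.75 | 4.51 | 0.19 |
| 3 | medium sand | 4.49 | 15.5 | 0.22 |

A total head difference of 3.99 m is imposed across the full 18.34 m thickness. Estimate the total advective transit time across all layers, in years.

1.97

With flow normal to the layers, continuity requires the same specific discharge q through every layer.
Σ(b_i/K_i) = 10.1/0.00814 + 3.75/4.51 + 4.49/15.5 = 1242 d.
q = Δh / Σ(b_i/K_i) = 3.99 / 1242 = 0.003213 m/day.
In each layer the seepage velocity is v_i = q/n_i, so the layer transit time is t_i = b_i·n_i / q:
  layer 1 (sandy clay): t_1 = 10.1 × 0.06 / 0.003213 = 188.6 d
  layer 2 (weathered basalt): t_2 = 3.75 × 0.19 / 0.003213 = 221.8 d
  layer 3 (medium sand): t_3 = 4.49 × 0.22 / 0.003213 = 307.5 d
Total t = Σ t_i = 717.8 days = 1.965 years.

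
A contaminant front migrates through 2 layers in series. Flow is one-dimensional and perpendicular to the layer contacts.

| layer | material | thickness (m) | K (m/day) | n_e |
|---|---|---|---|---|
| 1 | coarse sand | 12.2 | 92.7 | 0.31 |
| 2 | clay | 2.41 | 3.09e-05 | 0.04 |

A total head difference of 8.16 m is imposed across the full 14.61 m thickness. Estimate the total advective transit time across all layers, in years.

With flow normal to the layers, continuity requires the same specific discharge q through every layer.
Σ(b_i/K_i) = 12.2/92.7 + 2.41/3.09e-05 = 77994 d.
q = Δh / Σ(b_i/K_i) = 8.16 / 77994 = 0.0001046 m/day.
In each layer the seepage velocity is v_i = q/n_i, so the layer transit time is t_i = b_i·n_i / q:
  layer 1 (coarse sand): t_1 = 12.2 × 0.31 / 0.0001046 = 36149 d
  layer 2 (clay): t_2 = 2.41 × 0.04 / 0.0001046 = 921.4 d
Total t = Σ t_i = 37070 days = 101.5 years.

101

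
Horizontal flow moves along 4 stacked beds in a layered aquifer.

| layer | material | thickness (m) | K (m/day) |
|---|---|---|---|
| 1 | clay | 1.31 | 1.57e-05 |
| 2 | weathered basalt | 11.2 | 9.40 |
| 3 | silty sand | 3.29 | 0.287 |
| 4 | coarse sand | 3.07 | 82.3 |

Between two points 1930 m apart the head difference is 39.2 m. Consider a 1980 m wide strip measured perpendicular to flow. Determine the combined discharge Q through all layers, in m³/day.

Flow is parallel to layering, so each bed carries its own Darcy discharge and the transmissivities add.
Σ(K_i·b_i) = 1.57e-05×1.31 + 9.40×11.2 + 0.287×3.29 + 82.3×3.07 = 358.9 m²/day.
Hydraulic gradient i = Δh / L = 39.2 / 1930 = 0.02031.
Q = Σ(K_i·b_i) · W · i = 358.9 × 1980 × 0.02031 = 14433 m³/day.

14400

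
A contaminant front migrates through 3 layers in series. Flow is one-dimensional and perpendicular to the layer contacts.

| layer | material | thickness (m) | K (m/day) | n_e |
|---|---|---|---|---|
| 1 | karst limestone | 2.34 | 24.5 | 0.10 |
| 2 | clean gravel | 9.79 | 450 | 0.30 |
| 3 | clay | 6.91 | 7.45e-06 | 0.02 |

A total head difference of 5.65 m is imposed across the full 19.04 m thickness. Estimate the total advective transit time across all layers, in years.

With flow normal to the layers, continuity requires the same specific discharge q through every layer.
Σ(b_i/K_i) = 2.34/24.5 + 9.79/450 + 6.91/7.45e-06 = 9.275e+05 d.
q = Δh / Σ(b_i/K_i) = 5.65 / 9.275e+05 = 6.092e-06 m/day.
In each layer the seepage velocity is v_i = q/n_i, so the layer transit time is t_i = b_i·n_i / q:
  layer 1 (karst limestone): t_1 = 2.34 × 0.10 / 6.092e-06 = 38414 d
  layer 2 (clean gravel): t_2 = 9.79 × 0.30 / 6.092e-06 = 4.821e+05 d
  layer 3 (clay): t_3 = 6.91 × 0.02 / 6.092e-06 = 22687 d
Total t = Σ t_i = 5.432e+05 days = 1487 years.

1490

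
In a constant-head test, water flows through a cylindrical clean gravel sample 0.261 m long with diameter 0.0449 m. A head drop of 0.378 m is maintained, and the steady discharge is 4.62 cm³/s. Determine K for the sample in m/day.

174

Cross-sectional area A = π·(d/2)² = π × (0.0449/2)² = 0.001583 m².
Convert discharge: 4.62 cm³/s = 4.620e-06 m³/s.
Darcy's law rearranged: K = Q·L / (A·Δh) = 4.620e-06 × 0.261 / (0.001583 × 0.378) = 0.002015 m/s = 174.1 m/day.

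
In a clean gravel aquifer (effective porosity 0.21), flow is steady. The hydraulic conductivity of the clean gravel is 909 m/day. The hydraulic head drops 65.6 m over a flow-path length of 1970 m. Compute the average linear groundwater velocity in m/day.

144

Hydraulic gradient i = Δh / L = 65.6 / 1970 = 0.03330.
Darcy flux q = K · i = 909.0 × 0.03330 = 30.27 m/day.
Seepage velocity v = q / n_e = 30.27 / 0.21 = 144.1 m/day.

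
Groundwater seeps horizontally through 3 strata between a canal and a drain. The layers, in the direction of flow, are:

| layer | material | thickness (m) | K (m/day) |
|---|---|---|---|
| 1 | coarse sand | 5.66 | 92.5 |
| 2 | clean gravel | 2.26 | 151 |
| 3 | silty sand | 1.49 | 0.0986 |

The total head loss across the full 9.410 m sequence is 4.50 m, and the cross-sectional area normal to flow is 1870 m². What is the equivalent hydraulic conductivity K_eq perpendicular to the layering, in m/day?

0.620

Flow is perpendicular to layering, so the layers act in series and the equivalent K is the thickness-weighted harmonic mean.
Total thickness L = 5.66 + 2.26 + 1.49 = 9.410 m.
Σ(b_i/K_i) = 5.66/92.5 + 2.26/151 + 1.49/0.0986 = 15.19 d.
K_eq = L / Σ(b_i/K_i) = 9.410 / 15.19 = 0.6196 m/day.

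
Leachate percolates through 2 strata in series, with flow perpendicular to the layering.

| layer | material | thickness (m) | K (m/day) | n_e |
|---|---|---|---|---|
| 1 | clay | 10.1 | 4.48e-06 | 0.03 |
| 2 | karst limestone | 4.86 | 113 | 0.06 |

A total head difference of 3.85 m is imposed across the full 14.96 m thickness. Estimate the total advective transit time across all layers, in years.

953

With flow normal to the layers, continuity requires the same specific discharge q through every layer.
Σ(b_i/K_i) = 10.1/4.48e-06 + 4.86/113 = 2.254e+06 d.
q = Δh / Σ(b_i/K_i) = 3.85 / 2.254e+06 = 1.708e-06 m/day.
In each layer the seepage velocity is v_i = q/n_i, so the layer transit time is t_i = b_i·n_i / q:
  layer 1 (clay): t_1 = 10.1 × 0.03 / 1.708e-06 = 1.774e+05 d
  layer 2 (karst limestone): t_2 = 4.86 × 0.06 / 1.708e-06 = 1.708e+05 d
Total t = Σ t_i = 3.482e+05 days = 953.3 years.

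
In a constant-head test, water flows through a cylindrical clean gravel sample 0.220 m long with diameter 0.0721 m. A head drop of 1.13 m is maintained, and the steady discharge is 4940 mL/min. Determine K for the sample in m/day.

Cross-sectional area A = π·(d/2)² = π × (0.0721/2)² = 0.004083 m².
Convert discharge: 4940 mL/min = 8.233e-05 m³/s.
Darcy's law rearranged: K = Q·L / (A·Δh) = 8.233e-05 × 0.220 / (0.004083 × 1.13) = 0.003926 m/s = 339.2 m/day.

339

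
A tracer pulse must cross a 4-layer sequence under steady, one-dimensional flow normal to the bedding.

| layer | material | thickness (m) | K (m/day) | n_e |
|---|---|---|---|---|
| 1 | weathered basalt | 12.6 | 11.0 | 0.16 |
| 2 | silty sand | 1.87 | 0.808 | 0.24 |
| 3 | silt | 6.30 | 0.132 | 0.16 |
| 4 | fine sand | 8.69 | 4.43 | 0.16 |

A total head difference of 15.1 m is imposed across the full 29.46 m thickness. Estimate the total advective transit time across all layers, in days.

17.1

With flow normal to the layers, continuity requires the same specific discharge q through every layer.
Σ(b_i/K_i) = 12.6/11.0 + 1.87/0.808 + 6.30/0.132 + 8.69/4.43 = 53.15 d.
q = Δh / Σ(b_i/K_i) = 15.1 / 53.15 = 0.2841 m/day.
In each layer the seepage velocity is v_i = q/n_i, so the layer transit time is t_i = b_i·n_i / q:
  layer 1 (weathered basalt): t_1 = 12.6 × 0.16 / 0.2841 = 7.096 d
  layer 2 (silty sand): t_2 = 1.87 × 0.24 / 0.2841 = 1.580 d
  layer 3 (silt): t_3 = 6.30 × 0.16 / 0.2841 = 3.548 d
  layer 4 (fine sand): t_4 = 8.69 × 0.16 / 0.2841 = 4.894 d
Total t = Σ t_i = 17.12 days.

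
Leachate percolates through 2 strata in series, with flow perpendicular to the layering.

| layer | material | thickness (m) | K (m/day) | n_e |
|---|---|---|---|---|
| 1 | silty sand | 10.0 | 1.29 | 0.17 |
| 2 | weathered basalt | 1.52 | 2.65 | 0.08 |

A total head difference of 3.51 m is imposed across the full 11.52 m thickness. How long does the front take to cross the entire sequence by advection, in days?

With flow normal to the layers, continuity requires the same specific discharge q through every layer.
Σ(b_i/K_i) = 10.0/1.29 + 1.52/2.65 = 8.326 d.
q = Δh / Σ(b_i/K_i) = 3.51 / 8.326 = 0.4216 m/day.
In each layer the seepage velocity is v_i = q/n_i, so the layer transit time is t_i = b_i·n_i / q:
  layer 1 (silty sand): t_1 = 10.0 × 0.17 / 0.4216 = 4.032 d
  layer 2 (weathered basalt): t_2 = 1.52 × 0.08 / 0.4216 = 0.2884 d
Total t = Σ t_i = 4.321 days.

4.32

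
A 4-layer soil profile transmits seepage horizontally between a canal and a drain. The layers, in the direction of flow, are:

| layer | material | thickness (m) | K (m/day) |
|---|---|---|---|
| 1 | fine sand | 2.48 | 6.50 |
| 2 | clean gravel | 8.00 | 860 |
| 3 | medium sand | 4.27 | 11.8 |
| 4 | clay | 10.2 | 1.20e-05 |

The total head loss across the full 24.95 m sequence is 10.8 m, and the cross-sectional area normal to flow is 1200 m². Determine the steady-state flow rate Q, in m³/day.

0.0152

Flow is perpendicular to layering, so the layers act in series and the equivalent K is the thickness-weighted harmonic mean.
Total thickness L = 2.48 + 8.00 + 4.27 + 10.2 = 24.95 m.
Σ(b_i/K_i) = 2.48/6.50 + 8.00/860 + 4.27/11.8 + 10.2/1.20e-05 = 8.500e+05 d.
K_eq = L / Σ(b_i/K_i) = 24.95 / 8.500e+05 = 2.935e-05 m/day.
Q = K_eq · A · (Δh/L) = 2.935e-05 × 1200 × (10.8/24.95) = 0.01525 m³/day.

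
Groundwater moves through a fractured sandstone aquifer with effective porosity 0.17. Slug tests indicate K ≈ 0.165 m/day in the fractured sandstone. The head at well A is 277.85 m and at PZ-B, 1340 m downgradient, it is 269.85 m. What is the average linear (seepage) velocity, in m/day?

Hydraulic gradient i = (277.85 − 269.85) / 1340 = 8 / 1340 = 0.005970.
Darcy flux q = K · i = 0.1650 × 0.005970 = 0.0009851 m/day.
Seepage velocity v = q / n_e = 0.0009851 / 0.17 = 0.005795 m/day.

0.00579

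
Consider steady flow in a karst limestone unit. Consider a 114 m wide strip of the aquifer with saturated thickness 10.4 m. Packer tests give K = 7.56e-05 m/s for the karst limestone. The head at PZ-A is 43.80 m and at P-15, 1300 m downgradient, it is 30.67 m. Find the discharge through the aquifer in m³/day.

78.2

Convert K: 7.56e-05 m/s × 86400 = 6.532 m/day.
Cross-sectional area A = 114 × 10.4 = 1186 m².
Hydraulic gradient i = (43.80 − 30.67) / 1300 = 13.13 / 1300 = 0.01010.
Darcy's law: Q = K · A · i = 6.532 × 1186 × 0.01010 = 78.22 m³/day.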